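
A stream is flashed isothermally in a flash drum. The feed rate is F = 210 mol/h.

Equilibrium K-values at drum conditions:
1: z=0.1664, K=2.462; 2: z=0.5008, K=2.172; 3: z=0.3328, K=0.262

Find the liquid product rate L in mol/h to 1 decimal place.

Newton iteration, ψ⁰ = 0.5:
  ψ = 0.5000: g = 0.12138, g' = -0.8474 → ψ = 0.6432
  ψ = 0.6432: g = -0.00754, g' = -0.9750 → ψ = 0.6355
Converged at ψ = 0.6355.
Then V = ψ·F = 0.6355·210 = 133.4 mol/h and L = F − V = 76.6 mol/h.

L = 76.6 mol/h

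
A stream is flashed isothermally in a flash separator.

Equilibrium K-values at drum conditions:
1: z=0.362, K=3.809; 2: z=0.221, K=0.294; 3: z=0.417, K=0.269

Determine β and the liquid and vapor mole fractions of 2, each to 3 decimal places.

Rachford–Rice: g(β) = Σ zᵢ(Kᵢ−1)/(1+β(Kᵢ−1)) = 0.
g(0) = ΣzᵢKᵢ − 1 = 0.556 and g(1) = 1 − Σzᵢ/Kᵢ = -1.397, so a root lies in (0, 1).
Iterate (Newton) starting at β = 0.5:
  β = 0.500: g = -0.2987, g' = -1.311 → β = 0.272
  β = 0.272: g = 0.0027, g' = -1.434 → β = 0.274
Converged at β = 0.274.
Compositions from xᵢ = zᵢ/(1+β(Kᵢ−1)), yᵢ = Kᵢxᵢ:
  1: x = 0.205, y = 0.779
  2: x = 0.274, y = 0.081
  3: x = 0.521, y = 0.140

β = 0.274, x_2 = 0.274, y_2 = 0.081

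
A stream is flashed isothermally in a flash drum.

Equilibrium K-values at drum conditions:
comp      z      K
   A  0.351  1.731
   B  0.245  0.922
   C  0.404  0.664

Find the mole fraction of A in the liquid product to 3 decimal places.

Material balance + equilibrium reduce to Σ zᵢ(Kᵢ−1)/(1+β(Kᵢ−1)) = 0.
g(0) = ΣzᵢKᵢ − 1 = 0.102 and g(1) = 1 − Σzᵢ/Kᵢ = -0.077, so a root lies in (0, 1).
Newton iteration, β⁰ = 0.5:
  β = 0.500: g = 0.0049, g' = -0.168 → β = 0.529
Converged at β = 0.529.
Compositions from xᵢ = zᵢ/(1+β(Kᵢ−1)), yᵢ = Kᵢxᵢ:
  A: x = 0.253, y = 0.438
  B: x = 0.256, y = 0.236
  C: x = 0.491, y = 0.326

x_A = 0.253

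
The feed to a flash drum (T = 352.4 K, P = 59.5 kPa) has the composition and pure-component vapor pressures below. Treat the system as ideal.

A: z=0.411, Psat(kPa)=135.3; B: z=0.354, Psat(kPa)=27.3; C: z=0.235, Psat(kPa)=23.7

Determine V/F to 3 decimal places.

V/F = 0.264

Raoult's law: Kᵢ = Pᵢˢᵃᵗ/P = Pᵢˢᵃᵗ/59.5.
  K_A = 135.3/59.5 = 2.27395, K_B = 27.3/59.5 = 0.45882, K_C = 23.7/59.5 = 0.39832
Material balance + equilibrium reduce to Σ zᵢ(Kᵢ−1)/(1+V/F(Kᵢ−1)) = 0.
Feasibility: ΣzᵢKᵢ = 1.191, Σzᵢ/Kᵢ = 1.542 — both > 1, two phases present.
Newton–Raphson from V/F = 0.42:
  V/F = 0.420: g = -0.0960, g' = -0.609 → V/F = 0.262
  V/F = 0.262: g = 0.0013, g' = -0.636 → V/F = 0.264
Converged at V/F = 0.264.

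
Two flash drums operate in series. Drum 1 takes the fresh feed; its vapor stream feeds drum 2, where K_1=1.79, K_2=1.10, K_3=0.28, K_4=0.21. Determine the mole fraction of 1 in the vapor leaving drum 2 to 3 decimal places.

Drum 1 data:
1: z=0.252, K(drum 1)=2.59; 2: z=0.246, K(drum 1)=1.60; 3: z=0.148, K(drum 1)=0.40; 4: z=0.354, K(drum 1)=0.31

y_1 (drum 2) = 0.563

Drum 1:
Newton iteration, ψ₁⁰ = 0.67:
  ψ₁ = 0.670: g = -0.3035, g' = -0.926 → ψ₁ = 0.342
  ψ₁ = 0.342: g = -0.0497, g' = -0.701 → ψ₁ = 0.272
Converged at ψ₁ = 0.272.
Drum-1 compositions:
  1: x = 0.176, y = 0.456
  2: x = 0.212, y = 0.338
  3: x = 0.177, y = 0.071
  4: x = 0.436, y = 0.135
Drum-2 feed = drum-1 vapor: z₂ = (0.4558, 0.3384, 0.0707, 0.1351).
Drum 2:
Material balance + equilibrium reduce to Σ zᵢ(Kᵢ−1)/(1+ψ₂(Kᵢ−1)) = 0.
g(0) = ΣzᵢKᵢ − 1 = 0.236 and g(1) = 1 − Σzᵢ/Kᵢ = -0.458, so a root lies in (0, 1).
Newton–Raphson from ψ₂ = 0.66:
  ψ₂ = 0.660: g = -0.0516, g' = -0.627 → ψ₂ = 0.578
  ψ₂ = 0.578: g = -0.0043, g' = -0.530 → ψ₂ = 0.570
Converged at ψ₂ = 0.570.
  1: x = 0.314, y = 0.563
  2: x = 0.320, y = 0.352
  3: x = 0.120, y = 0.034
  4: x = 0.246, y = 0.052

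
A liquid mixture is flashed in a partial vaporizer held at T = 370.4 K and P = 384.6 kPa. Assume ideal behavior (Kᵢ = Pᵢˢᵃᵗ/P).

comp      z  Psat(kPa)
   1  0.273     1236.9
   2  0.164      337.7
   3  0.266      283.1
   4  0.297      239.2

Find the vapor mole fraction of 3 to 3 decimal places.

y_3 = 0.235

Raoult's law: Kᵢ = Pᵢˢᵃᵗ/P = Pᵢˢᵃᵗ/384.6.
  K_1 = 1236.9/384.6 = 3.21607, K_2 = 337.7/384.6 = 0.87806, K_3 = 283.1/384.6 = 0.73609, K_4 = 239.2/384.6 = 0.62194
Material balance + equilibrium reduce to Σ zᵢ(Kᵢ−1)/(1+V/F(Kᵢ−1)) = 0.
Check two-phase: ΣzᵢKᵢ = 1.403 > 1 and Σzᵢ/Kᵢ = 1.111 > 1, so g(0) = 0.403 > 0 and g(1) = -0.111 < 0.
Newton–Raphson from V/F = 0.39:
  V/F = 0.390: g = 0.0936, g' = -0.470 → V/F = 0.589
  V/F = 0.589: g = 0.0133, g' = -0.351 → V/F = 0.627
  V/F = 0.627: g = 0.0003, g' = -0.337 → V/F = 0.628
Converged at V/F = 0.628.
Compositions from xᵢ = zᵢ/(1+V/F(Kᵢ−1)), yᵢ = Kᵢxᵢ:
  1: x = 0.114, y = 0.367
  2: x = 0.178, y = 0.156
  3: x = 0.319, y = 0.235
  4: x = 0.389, y = 0.242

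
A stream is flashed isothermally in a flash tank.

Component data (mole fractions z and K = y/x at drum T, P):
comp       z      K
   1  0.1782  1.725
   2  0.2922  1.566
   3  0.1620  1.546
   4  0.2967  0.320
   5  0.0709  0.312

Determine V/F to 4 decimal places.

Material balance + equilibrium reduce to Σ zᵢ(Kᵢ−1)/(1+V/F(Kᵢ−1)) = 0.
Feasibility: ΣzᵢKᵢ = 1.1325, Σzᵢ/Kᵢ = 1.5491 — both > 1, two phases present.
Newton–Raphson from V/F = 0.5:
  V/F = 0.5000: g = -0.08684, g' = -0.5301 → V/F = 0.3362
  V/F = 0.3362: g = -0.00744, g' = -0.4484 → V/F = 0.3196
  V/F = 0.3196: g = -0.00005, g' = -0.4430 → V/F = 0.3195
Converged at V/F = 0.3195.

V/F = 0.3195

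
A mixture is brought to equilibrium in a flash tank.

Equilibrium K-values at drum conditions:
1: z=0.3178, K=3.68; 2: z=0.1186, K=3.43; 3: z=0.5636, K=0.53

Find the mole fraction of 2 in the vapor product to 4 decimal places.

Let ψ = V/F and solve Σ zᵢ(Kᵢ−1)/(1+ψ(Kᵢ−1)) = 0.
g(0) = ΣzᵢKᵢ − 1 = 0.8750 and g(1) = 1 − Σzᵢ/Kᵢ = -0.1843, so a root lies in (0, 1).
Newton–Raphson from ψ = 0.53:
  ψ = 0.5300: g = 0.12509, g' = -0.7442 → ψ = 0.6981
  ψ = 0.6981: g = 0.00932, g' = -0.6491 → ψ = 0.7124
  ψ = 0.7124: g = 0.00003, g' = -0.6450 → ψ = 0.7125
Converged at ψ = 0.7125.
Compositions from xᵢ = zᵢ/(1+ψ(Kᵢ−1)), yᵢ = Kᵢxᵢ:
  1: x = 0.1092, y = 0.4020
  2: x = 0.0434, y = 0.1489
  3: x = 0.8473, y = 0.4491

y_2 = 0.1489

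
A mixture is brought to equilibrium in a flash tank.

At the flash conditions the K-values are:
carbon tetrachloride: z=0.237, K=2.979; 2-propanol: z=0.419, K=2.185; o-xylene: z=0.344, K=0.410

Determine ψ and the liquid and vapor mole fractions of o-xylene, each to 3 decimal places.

Let ψ = V/F and solve Σ zᵢ(Kᵢ−1)/(1+ψ(Kᵢ−1)) = 0.
Feasibility: ΣzᵢKᵢ = 1.763, Σzᵢ/Kᵢ = 1.110 — both > 1, two phases present.
Newton–Raphson from ψ = 0.5:
  ψ = 0.500: g = 0.2596, g' = -0.707 → ψ = 0.867
  ψ = 0.867: g = 0.0021, g' = -0.771 → ψ = 0.870
Converged at ψ = 0.870.
Compositions from xᵢ = zᵢ/(1+ψ(Kᵢ−1)), yᵢ = Kᵢxᵢ:
  carbon tetrachloride: x = 0.087, y = 0.259
  2-propanol: x = 0.206, y = 0.451
  o-xylene: x = 0.707, y = 0.290

ψ = 0.870, x_o-xylene = 0.707, y_o-xylene = 0.290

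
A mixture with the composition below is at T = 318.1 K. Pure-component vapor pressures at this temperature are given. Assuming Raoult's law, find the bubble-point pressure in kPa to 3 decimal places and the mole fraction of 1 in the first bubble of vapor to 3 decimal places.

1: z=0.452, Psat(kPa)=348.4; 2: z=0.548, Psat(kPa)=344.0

Pbub = 345.989 kPa, y_1 = 0.455

At the bubble point ψ → 0, so ΣzᵢKᵢ = 1 with Kᵢ = Pᵢˢᵃᵗ/P ⇒ P = ΣzᵢPᵢˢᵃᵗ.
P = 0.452·348.4 + 0.548·344.0 = 345.989 kPa
yᵢ = zᵢPᵢˢᵃᵗ/P ⇒ y_1 = 0.452·348.4/345.989 = 0.455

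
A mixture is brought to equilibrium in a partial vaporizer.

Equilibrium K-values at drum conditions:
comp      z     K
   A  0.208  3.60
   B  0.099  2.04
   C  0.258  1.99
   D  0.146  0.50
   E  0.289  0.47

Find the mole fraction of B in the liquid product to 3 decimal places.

x_B = 0.055

Let β = V/F and solve Σ zᵢ(Kᵢ−1)/(1+β(Kᵢ−1)) = 0.
Check two-phase: ΣzᵢKᵢ = 1.673 > 1 and Σzᵢ/Kᵢ = 1.143 > 1, so g(0) = 0.673 > 0 and g(1) = -0.143 < 0.
Newton iteration, β⁰ = 0.31:
  β = 0.310: g = 0.3031, g' = -0.808 → β = 0.685
  β = 0.685: g = 0.0552, g' = -0.593 → β = 0.778
Converged at β = 0.778.
Compositions from xᵢ = zᵢ/(1+β(Kᵢ−1)), yᵢ = Kᵢxᵢ:
  A: x = 0.069, y = 0.248
  B: x = 0.055, y = 0.112
  C: x = 0.146, y = 0.290
  D: x = 0.239, y = 0.119
  E: x = 0.492, y = 0.231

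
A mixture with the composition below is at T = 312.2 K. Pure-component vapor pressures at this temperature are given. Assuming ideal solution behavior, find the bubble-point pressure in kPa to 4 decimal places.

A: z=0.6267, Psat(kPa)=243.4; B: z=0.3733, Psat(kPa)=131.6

Pbub = 201.6651 kPa

At the bubble point ψ → 0, so ΣzᵢKᵢ = 1 with Kᵢ = Pᵢˢᵃᵗ/P ⇒ P = ΣzᵢPᵢˢᵃᵗ.
P = 0.6267·243.4 + 0.3733·131.6 = 201.6651 kPa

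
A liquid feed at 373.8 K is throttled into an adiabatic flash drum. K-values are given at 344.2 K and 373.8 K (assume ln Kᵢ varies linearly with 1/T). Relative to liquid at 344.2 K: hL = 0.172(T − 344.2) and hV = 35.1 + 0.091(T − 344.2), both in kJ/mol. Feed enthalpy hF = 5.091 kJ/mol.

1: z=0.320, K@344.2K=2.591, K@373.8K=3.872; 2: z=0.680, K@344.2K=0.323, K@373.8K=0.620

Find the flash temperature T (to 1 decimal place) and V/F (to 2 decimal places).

T = 349.2 K, V/F = 0.12

Adiabatic flash: solve Rachford–Rice at each trial T, then check hF = ψ·hV(T) + (1−ψ)·hL(T).
  T = 344.2 K: K = (2.591, 0.323), RR gives ψ = 0.045, H_out = 1.589 kJ/mol
  T = 373.8 K: K = (3.872, 0.620), RR gives ψ = 0.605, H_out = 24.887 kJ/mol
  T = 359.0 K: K = (3.194, 0.454), RR gives ψ = 0.276, H_out = 11.890 kJ/mol
  T = 351.6 K: K = (2.883, 0.384), RR gives ψ = 0.158, H_out = 6.739 kJ/mol
  T = 347.9 K: K = (2.735, 0.353), RR gives ψ = 0.102, H_out = 4.194 kJ/mol
  T = 349.8 K: K = (2.810, 0.369), RR gives ψ = 0.131, H_out = 5.505 kJ/mol
Linear interpolation between T = 347.9 (H_out = 4.194) and T = 349.8 (H_out = 5.505) on hF = 5.091 gives T ≈ 349.2 K, at which ψ = 0.12.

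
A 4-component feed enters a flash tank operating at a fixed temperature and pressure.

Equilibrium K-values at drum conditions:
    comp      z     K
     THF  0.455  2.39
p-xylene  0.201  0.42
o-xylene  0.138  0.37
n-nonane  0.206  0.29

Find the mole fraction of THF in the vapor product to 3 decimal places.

Rachford–Rice: g(ψ) = Σ zᵢ(Kᵢ−1)/(1+ψ(Kᵢ−1)) = 0.
g(0) = ΣzᵢKᵢ − 1 = 0.283 and g(1) = 1 − Σzᵢ/Kᵢ = -0.752, so a root lies in (0, 1).
Newton iteration, ψ⁰ = 0.48:
  ψ = 0.480: g = -0.1287, g' = -0.798 → ψ = 0.319
  ψ = 0.319: g = -0.0025, g' = -0.783 → ψ = 0.315
Converged at ψ = 0.315.
Compositions from xᵢ = zᵢ/(1+ψ(Kᵢ−1)), yᵢ = Kᵢxᵢ:
  THF: x = 0.316, y = 0.756
  p-xylene: x = 0.246, y = 0.103
  o-xylene: x = 0.172, y = 0.064
  n-nonane: x = 0.265, y = 0.077

y_THF = 0.756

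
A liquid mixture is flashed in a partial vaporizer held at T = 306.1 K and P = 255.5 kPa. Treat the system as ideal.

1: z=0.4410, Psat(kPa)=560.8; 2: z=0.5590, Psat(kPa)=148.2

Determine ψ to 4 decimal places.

ψ = 0.5823

Raoult's law: Kᵢ = Pᵢˢᵃᵗ/P = Pᵢˢᵃᵗ/255.5.
  K_1 = 560.8/255.5 = 2.194912, K_2 = 148.2/255.5 = 0.580039
Rachford–Rice: g(ψ) = Σ zᵢ(Kᵢ−1)/(1+ψ(Kᵢ−1)) = 0.
Feasibility: ΣzᵢKᵢ = 1.2922, Σzᵢ/Kᵢ = 1.1646 — both > 1, two phases present.
Binary case is linear: z₁(K₁−1)(1+ψ(K₂−1)) + z₂(K₂−1)(1+ψ(K₁−1)) = 0
⇒ ψ = [z₁(K₁−1)+z₂(K₂−1)] / [−(K₁−1)(K₂−1)] = 0.29220/0.50182 = 0.5823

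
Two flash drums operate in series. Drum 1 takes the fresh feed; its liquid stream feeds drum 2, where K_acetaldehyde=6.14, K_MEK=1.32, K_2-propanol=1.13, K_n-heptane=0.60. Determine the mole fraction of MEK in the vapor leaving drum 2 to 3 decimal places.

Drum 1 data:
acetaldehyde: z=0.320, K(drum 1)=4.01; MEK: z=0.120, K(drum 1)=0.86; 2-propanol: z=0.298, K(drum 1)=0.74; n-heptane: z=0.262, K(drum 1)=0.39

y_MEK (drum 2) = 0.143

Drum 1:
Newton–Raphson from ψ₁ = 0.5:
  ψ₁ = 0.500: g = 0.0474, g' = -0.693 → ψ₁ = 0.568
  ψ₁ = 0.568: g = 0.0015, g' = -0.653 → ψ₁ = 0.571
Converged at ψ₁ = 0.571.
Drum-1 compositions:
  acetaldehyde: x = 0.118, y = 0.472
  MEK: x = 0.130, y = 0.112
  2-propanol: x = 0.350, y = 0.259
  n-heptane: x = 0.402, y = 0.157
Drum-2 feed = drum-1 liquid: z₂ = (0.1177, 0.1304, 0.3499, 0.4019).
Drum 2:
Newton iteration, ψ₂⁰ = 0.5:
  ψ₂ = 0.500: g = 0.0473, g' = -0.360 → ψ₂ = 0.631
  ψ₂ = 0.631: g = 0.0042, g' = -0.302 → ψ₂ = 0.645
Converged at ψ₂ = 0.645.
  acetaldehyde: x = 0.027, y = 0.167
  MEK: x = 0.108, y = 0.143
  2-propanol: x = 0.323, y = 0.365
  n-heptane: x = 0.542, y = 0.325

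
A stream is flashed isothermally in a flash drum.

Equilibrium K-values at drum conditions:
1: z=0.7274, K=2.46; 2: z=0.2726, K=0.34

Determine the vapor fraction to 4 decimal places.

ψ = 0.9154

Rachford–Rice: g(ψ) = Σ zᵢ(Kᵢ−1)/(1+ψ(Kᵢ−1)) = 0.
Feasibility: ΣzᵢKᵢ = 1.8821, Σzᵢ/Kᵢ = 1.0975 — both > 1, two phases present.
Binary case is linear: z₁(K₁−1)(1+ψ(K₂−1)) + z₂(K₂−1)(1+ψ(K₁−1)) = 0
⇒ ψ = [z₁(K₁−1)+z₂(K₂−1)] / [−(K₁−1)(K₂−1)] = 0.88209/0.96360 = 0.9154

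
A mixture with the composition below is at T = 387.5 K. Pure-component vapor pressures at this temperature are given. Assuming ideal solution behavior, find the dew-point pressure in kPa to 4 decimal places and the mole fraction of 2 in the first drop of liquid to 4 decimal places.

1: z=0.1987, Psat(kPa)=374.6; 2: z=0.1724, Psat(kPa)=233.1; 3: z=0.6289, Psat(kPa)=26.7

At the dew point ψ → 1, so Σzᵢ/Kᵢ = 1 with Kᵢ = Pᵢˢᵃᵗ/P ⇒ 1/P = Σzᵢ/Pᵢˢᵃᵗ.
1/P = 0.1987/374.6 + 0.1724/233.1 + 0.6289/26.7 = 0.0248243 ⇒ P = 40.2831 kPa
xᵢ = zᵢP/Pᵢˢᵃᵗ ⇒ x_2 = 0.1724·40.2831/233.1 = 0.0298

Pdew = 40.2831 kPa, x_2 = 0.0298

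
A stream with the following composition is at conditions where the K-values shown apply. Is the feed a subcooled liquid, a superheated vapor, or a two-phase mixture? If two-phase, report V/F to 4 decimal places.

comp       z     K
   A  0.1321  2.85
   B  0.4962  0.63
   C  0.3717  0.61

ΣzᵢKᵢ = 0.9158; Σzᵢ/Kᵢ = 1.4433.
Since ΣzᵢKᵢ < 1 the mixture is below its bubble point — single liquid phase.

subcooled liquid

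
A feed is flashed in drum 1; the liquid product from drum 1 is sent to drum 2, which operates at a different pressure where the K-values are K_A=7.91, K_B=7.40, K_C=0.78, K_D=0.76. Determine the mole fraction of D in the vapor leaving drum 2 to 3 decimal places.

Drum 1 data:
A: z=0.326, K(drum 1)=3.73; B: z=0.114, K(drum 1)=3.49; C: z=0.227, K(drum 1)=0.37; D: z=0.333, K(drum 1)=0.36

y_D (drum 2) = 0.441

Drum 1:
Material balance + equilibrium reduce to Σ zᵢ(Kᵢ−1)/(1+ψ₁(Kᵢ−1)) = 0.
Feasibility: ΣzᵢKᵢ = 1.818, Σzᵢ/Kᵢ = 1.659 — both > 1, two phases present.
Newton iteration, ψ₁⁰ = 0.55:
  ψ₁ = 0.550: g = -0.0721, g' = -1.050 → ψ₁ = 0.481
  ψ₁ = 0.481: g = 0.0005, g' = -1.070 → ψ₁ = 0.482
Converged at ψ₁ = 0.482.
Drum-1 compositions:
  A: x = 0.141, y = 0.525
  B: x = 0.052, y = 0.181
  C: x = 0.326, y = 0.121
  D: x = 0.481, y = 0.173
Drum-2 feed = drum-1 liquid: z₂ = (0.1408, 0.0518, 0.3259, 0.4814).
Drum 2:
Let ψ₂ = V/F and solve Σ zᵢ(Kᵢ−1)/(1+ψ₂(Kᵢ−1)) = 0.
Check two-phase: ΣzᵢKᵢ = 2.117 > 1 and Σzᵢ/Kᵢ = 1.076 > 1, so g(0) = 1.117 > 0 and g(1) = -0.076 < 0.
Iterate (Newton) starting at ψ₂ = 0.3:
  ψ₂ = 0.300: g = 0.2289, g' = -1.011 → ψ₂ = 0.526
  ψ₂ = 0.526: g = 0.0724, g' = -0.480 → ψ₂ = 0.677
  ψ₂ = 0.677: g = 0.0113, g' = -0.344 → ψ₂ = 0.710
  ψ₂ = 0.710: g = 0.0003, g' = -0.324 → ψ₂ = 0.711
Converged at ψ₂ = 0.711.
  A: x = 0.024, y = 0.188
  B: x = 0.009, y = 0.069
  C: x = 0.386, y = 0.301
  D: x = 0.580, y = 0.441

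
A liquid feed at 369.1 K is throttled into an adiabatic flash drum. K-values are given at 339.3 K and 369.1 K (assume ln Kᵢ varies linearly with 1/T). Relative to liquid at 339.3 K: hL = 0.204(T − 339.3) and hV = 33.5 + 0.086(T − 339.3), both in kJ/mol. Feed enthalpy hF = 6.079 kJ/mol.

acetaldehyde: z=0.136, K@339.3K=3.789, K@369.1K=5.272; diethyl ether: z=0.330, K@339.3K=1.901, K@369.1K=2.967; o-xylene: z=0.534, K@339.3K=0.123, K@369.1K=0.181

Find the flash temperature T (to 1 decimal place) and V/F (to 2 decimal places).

T = 341.9 K, V/F = 0.17

Adiabatic flash: solve Rachford–Rice at each trial T, then check hF = ψ·hV(T) + (1−ψ)·hL(T).
  T = 339.3 K: K = (3.789, 1.901, 0.123), RR gives ψ = 0.142, H_out = 4.767 kJ/mol
  T = 369.1 K: K = (5.272, 2.967, 0.181), RR gives ψ = 0.353, H_out = 16.655 kJ/mol
  T = 354.2 K: K = (4.501, 2.397, 0.150), RR gives ψ = 0.264, H_out = 11.407 kJ/mol
  T = 346.8 K: K = (4.140, 2.142, 0.136), RR gives ψ = 0.208, H_out = 8.329 kJ/mol
  T = 343.1 K: K = (3.965, 2.021, 0.130), RR gives ψ = 0.177, H_out = 6.634 kJ/mol
  T = 341.2 K: K = (3.876, 1.960, 0.126), RR gives ψ = 0.160, H_out = 5.717 kJ/mol
  T = 342.1 K: K = (3.918, 1.989, 0.128), RR gives ψ = 0.168, H_out = 6.156 kJ/mol
Linear interpolation between T = 341.2 (H_out = 5.717) and T = 342.1 (H_out = 6.156) on hF = 6.079 gives T ≈ 341.9 K, at which ψ = 0.17.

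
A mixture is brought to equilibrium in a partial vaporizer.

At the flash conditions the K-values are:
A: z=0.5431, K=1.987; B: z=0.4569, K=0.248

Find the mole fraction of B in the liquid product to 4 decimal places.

Rachford–Rice: g(ψ) = Σ zᵢ(Kᵢ−1)/(1+ψ(Kᵢ−1)) = 0.
Check two-phase: ΣzᵢKᵢ = 1.1925 > 1 and Σzᵢ/Kᵢ = 2.1157 > 1, so g(0) = 0.1925 > 0 and g(1) = -1.1157 < 0.
Binary case is linear: z₁(K₁−1)(1+ψ(K₂−1)) + z₂(K₂−1)(1+ψ(K₁−1)) = 0
⇒ ψ = [z₁(K₁−1)+z₂(K₂−1)] / [−(K₁−1)(K₂−1)] = 0.19245/0.74222 = 0.2593
Compositions from xᵢ = zᵢ/(1+ψ(Kᵢ−1)), yᵢ = Kᵢxᵢ:
  A: x = 0.4324, y = 0.8592
  B: x = 0.5676, y = 0.1408

x_B = 0.5676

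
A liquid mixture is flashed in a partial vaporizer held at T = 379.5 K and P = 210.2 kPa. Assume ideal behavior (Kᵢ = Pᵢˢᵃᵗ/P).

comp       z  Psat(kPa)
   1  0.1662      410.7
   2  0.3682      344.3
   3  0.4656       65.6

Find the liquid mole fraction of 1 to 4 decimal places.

Raoult's law: Kᵢ = Pᵢˢᵃᵗ/P = Pᵢˢᵃᵗ/210.2.
  K_1 = 410.7/210.2 = 1.953853, K_2 = 344.3/210.2 = 1.637964, K_3 = 65.6/210.2 = 0.312084
Material balance + equilibrium reduce to Σ zᵢ(Kᵢ−1)/(1+β(Kᵢ−1)) = 0.
Feasibility: ΣzᵢKᵢ = 1.0731, Σzᵢ/Kᵢ = 1.8018 — both > 1, two phases present.
Newton iteration, β⁰ = 0.39:
  β = 0.3900: g = -0.13409, g' = -0.5880 → β = 0.1619
  β = 0.1619: g = -0.01023, g' = -0.5156 → β = 0.1421
Converged at β = 0.1421.
Compositions from xᵢ = zᵢ/(1+β(Kᵢ−1)), yᵢ = Kᵢxᵢ:
  1: x = 0.1464, y = 0.2860
  2: x = 0.3376, y = 0.5530
  3: x = 0.5160, y = 0.1610

x_1 = 0.1464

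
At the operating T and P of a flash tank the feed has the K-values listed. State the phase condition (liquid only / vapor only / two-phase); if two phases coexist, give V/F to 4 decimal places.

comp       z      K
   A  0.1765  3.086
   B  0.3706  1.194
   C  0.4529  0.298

ΣzᵢKᵢ = 1.1221; Σzᵢ/Kᵢ = 1.8874.
Both exceed 1, so a two-phase solution exists.
Let ψ = V/F and solve Σ zᵢ(Kᵢ−1)/(1+ψ(Kᵢ−1)) = 0.
Newton–Raphson from ψ = 0.49:
  ψ = 0.4900: g = -0.23691, g' = -0.7181 → ψ = 0.1601
  ψ = 0.1601: g = -0.01244, g' = -0.7280 → ψ = 0.1430
  ψ = 0.1430: g = 0.00014, g' = -0.7446 → ψ = 0.1432
Converged at ψ = 0.1432.

two-phase, V/F = 0.1432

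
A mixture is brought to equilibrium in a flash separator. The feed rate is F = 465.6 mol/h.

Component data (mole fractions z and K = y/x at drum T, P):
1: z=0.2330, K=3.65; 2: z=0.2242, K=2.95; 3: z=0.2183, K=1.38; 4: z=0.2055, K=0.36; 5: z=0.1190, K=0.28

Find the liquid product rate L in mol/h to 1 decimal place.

Material balance + equilibrium reduce to Σ zᵢ(Kᵢ−1)/(1+ψ(Kᵢ−1)) = 0.
Feasibility: ΣzᵢKᵢ = 1.9204, Σzᵢ/Kᵢ = 1.2939 — both > 1, two phases present.
Newton iteration, ψ⁰ = 0.5:
  ψ = 0.5000: g = 0.22935, g' = -0.8762 → ψ = 0.7618
  ψ = 0.7618: g = -0.00163, g' = -0.9596 → ψ = 0.7601
Converged at ψ = 0.7601.
Then V = ψ·F = 0.7601·465.6 = 353.9 mol/h and L = F − V = 111.7 mol/h.

L = 111.7 mol/h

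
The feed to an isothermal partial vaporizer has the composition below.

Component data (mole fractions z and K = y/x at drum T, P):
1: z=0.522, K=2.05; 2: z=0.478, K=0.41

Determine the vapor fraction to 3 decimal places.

Material balance + equilibrium reduce to Σ zᵢ(Kᵢ−1)/(1+ψ(Kᵢ−1)) = 0.
Feasibility: ΣzᵢKᵢ = 1.266, Σzᵢ/Kᵢ = 1.420 — both > 1, two phases present.
Iterate (Newton) starting at ψ = 0.5:
  ψ = 0.500: g = -0.0406, g' = -0.582 → ψ = 0.430
Converged at ψ = 0.430.

ψ = 0.430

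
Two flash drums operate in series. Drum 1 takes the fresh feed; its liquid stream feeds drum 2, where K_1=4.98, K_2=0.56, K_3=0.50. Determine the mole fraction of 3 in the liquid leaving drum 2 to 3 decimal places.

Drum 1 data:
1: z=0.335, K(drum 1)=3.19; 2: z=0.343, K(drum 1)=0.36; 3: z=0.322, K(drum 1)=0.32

Drum 1:
Let ψ₁ = V/F and solve Σ zᵢ(Kᵢ−1)/(1+ψ₁(Kᵢ−1)) = 0.
g(0) = ΣzᵢKᵢ − 1 = 0.295 and g(1) = 1 − Σzᵢ/Kᵢ = -1.064, so a root lies in (0, 1).
Newton iteration, ψ₁⁰ = 0.34:
  ψ₁ = 0.340: g = -0.1449, g' = -1.009 → ψ₁ = 0.196
  ψ₁ = 0.196: g = 0.0091, g' = -1.168 → ψ₁ = 0.204
Converged at ψ₁ = 0.204.
Drum-1 compositions:
  1: x = 0.231, y = 0.738
  2: x = 0.395, y = 0.142
  3: x = 0.374, y = 0.120
Drum-2 feed = drum-1 liquid: z₂ = (0.2314, 0.3946, 0.3740).
Drum 2:
Material balance + equilibrium reduce to Σ zᵢ(Kᵢ−1)/(1+ψ₂(Kᵢ−1)) = 0.
Check two-phase: ΣzᵢKᵢ = 1.561 > 1 and Σzᵢ/Kᵢ = 1.499 > 1, so g(0) = 0.561 > 0 and g(1) = -0.499 < 0.
Iterate (Newton) starting at ψ₂ = 0.69:
  ψ₂ = 0.690: g = -0.2889, g' = -0.637 → ψ₂ = 0.236
  ψ₂ = 0.236: g = 0.0690, g' = -1.189 → ψ₂ = 0.294
  ψ₂ = 0.294: g = 0.0056, g' = -1.007 → ψ₂ = 0.300
Converged at ψ₂ = 0.300.
  1: x = 0.106, y = 0.525
  2: x = 0.455, y = 0.255
  3: x = 0.440, y = 0.220

x_3 (drum 2) = 0.440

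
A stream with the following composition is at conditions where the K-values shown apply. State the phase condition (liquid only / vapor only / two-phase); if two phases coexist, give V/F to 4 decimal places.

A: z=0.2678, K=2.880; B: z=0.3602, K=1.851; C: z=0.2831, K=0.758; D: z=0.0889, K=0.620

ΣzᵢKᵢ = 1.7077; Σzᵢ/Kᵢ = 0.8045.
Since Σzᵢ/Kᵢ < 1 the mixture is above its dew point — single vapor phase.

vapor only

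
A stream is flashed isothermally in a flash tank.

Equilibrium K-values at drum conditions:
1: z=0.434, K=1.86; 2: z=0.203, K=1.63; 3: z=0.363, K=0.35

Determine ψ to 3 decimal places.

Let ψ = V/F and solve Σ zᵢ(Kᵢ−1)/(1+ψ(Kᵢ−1)) = 0.
Check two-phase: ΣzᵢKᵢ = 1.265 > 1 and Σzᵢ/Kᵢ = 1.395 > 1, so g(0) = 0.265 > 0 and g(1) = -0.395 < 0.
Newton–Raphson from ψ = 0.47:
  ψ = 0.470: g = 0.0247, g' = -0.529 → ψ = 0.517
  ψ = 0.517: g = -0.0004, g' = -0.547 → ψ = 0.516
Converged at ψ = 0.516.

ψ = 0.516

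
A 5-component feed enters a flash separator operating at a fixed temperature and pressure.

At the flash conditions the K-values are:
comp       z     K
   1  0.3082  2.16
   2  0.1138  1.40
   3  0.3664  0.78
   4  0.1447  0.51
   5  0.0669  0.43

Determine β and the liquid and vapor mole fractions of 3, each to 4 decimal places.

β = 0.5875, x_3 = 0.4208, y_3 = 0.3282

Newton iteration, β⁰ = 0.5:
  β = 0.5000: g = 0.02639, g' = -0.3046 → β = 0.5866
  β = 0.5866: g = 0.00026, g' = -0.2997 → β = 0.5875
Converged at β = 0.5875.
Compositions from xᵢ = zᵢ/(1+β(Kᵢ−1)), yᵢ = Kᵢxᵢ:
  1: x = 0.1833, y = 0.3959
  2: x = 0.0921, y = 0.1290
  3: x = 0.4208, y = 0.3282
  4: x = 0.2032, y = 0.1036
  5: x = 0.1006, y = 0.0433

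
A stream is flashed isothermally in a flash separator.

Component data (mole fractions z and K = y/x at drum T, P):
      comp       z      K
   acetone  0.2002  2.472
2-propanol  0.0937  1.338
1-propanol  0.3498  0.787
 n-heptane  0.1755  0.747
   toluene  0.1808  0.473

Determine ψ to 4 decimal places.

ψ = 0.2764

Let ψ = V/F and solve Σ zᵢ(Kᵢ−1)/(1+ψ(Kᵢ−1)) = 0.
Feasibility: ΣzᵢKᵢ = 1.1122, Σzᵢ/Kᵢ = 1.2127 — both > 1, two phases present.
Newton–Raphson from ψ = 0.66:
  ψ = 0.6600: g = -0.11072, g' = -0.2745 → ψ = 0.2566
  ψ = 0.2566: g = 0.00656, g' = -0.3353 → ψ = 0.2762
  ψ = 0.2762: g = 0.00007, g' = -0.3279 → ψ = 0.2764
Converged at ψ = 0.2764.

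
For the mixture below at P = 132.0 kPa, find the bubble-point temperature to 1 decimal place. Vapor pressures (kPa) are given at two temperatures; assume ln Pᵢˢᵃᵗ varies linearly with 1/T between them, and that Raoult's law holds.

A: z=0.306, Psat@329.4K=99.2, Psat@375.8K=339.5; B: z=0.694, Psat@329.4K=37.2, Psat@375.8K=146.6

Bubble-point temperature: ΣzᵢPᵢˢᵃᵗ(T) = P. Interpolate ln Pᵢˢᵃᵗ = aᵢ + bᵢ/T.
  T = 329.4 K: ΣzᵢPᵢˢᵃᵗ = 56.17 kPa
  T = 375.8 K: ΣzᵢPᵢˢᵃᵗ = 205.63 kPa
  T = 352.6 K: ΣzᵢPᵢˢᵃᵗ = 112.09 kPa
  T = 364.2 K: ΣzᵢPᵢˢᵃᵗ = 153.27 kPa
  T = 358.4 K: ΣzᵢPᵢˢᵃᵗ = 131.40 kPa
  T = 361.3 K: ΣzᵢPᵢˢᵃᵗ = 142.00 kPa
Interpolating between 358.4 K and 361.3 K gives T ≈ 358.6 K.

T = 358.6 K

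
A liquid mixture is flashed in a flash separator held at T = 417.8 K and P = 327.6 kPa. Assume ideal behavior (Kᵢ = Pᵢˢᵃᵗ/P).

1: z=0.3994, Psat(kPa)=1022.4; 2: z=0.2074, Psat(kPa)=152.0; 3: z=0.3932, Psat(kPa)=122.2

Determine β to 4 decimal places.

Raoult's law: Kᵢ = Pᵢˢᵃᵗ/P = Pᵢˢᵃᵗ/327.6.
  K_1 = 1022.4/327.6 = 3.120879, K_2 = 152.0/327.6 = 0.463980, K_3 = 122.2/327.6 = 0.373016
Material balance + equilibrium reduce to Σ zᵢ(Kᵢ−1)/(1+β(Kᵢ−1)) = 0.
g(0) = ΣzᵢKᵢ − 1 = 0.4894 and g(1) = 1 − Σzᵢ/Kᵢ = -0.6291, so a root lies in (0, 1).
Newton–Raphson from β = 0.5:
  β = 0.5000: g = -0.09987, g' = -0.8624 → β = 0.3842
  β = 0.3842: g = 0.00199, g' = -0.9082 → β = 0.3864
Converged at β = 0.3864.

β = 0.3864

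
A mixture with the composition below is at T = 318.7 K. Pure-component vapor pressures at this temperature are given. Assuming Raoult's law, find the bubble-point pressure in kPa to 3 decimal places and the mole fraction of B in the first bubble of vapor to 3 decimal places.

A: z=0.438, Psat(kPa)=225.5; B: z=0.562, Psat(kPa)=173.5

At the bubble point ψ → 0, so ΣzᵢKᵢ = 1 with Kᵢ = Pᵢˢᵃᵗ/P ⇒ P = ΣzᵢPᵢˢᵃᵗ.
P = 0.438·225.5 + 0.562·173.5 = 196.276 kPa
yᵢ = zᵢPᵢˢᵃᵗ/P ⇒ y_B = 0.562·173.5/196.276 = 0.497

Pbub = 196.276 kPa, y_B = 0.497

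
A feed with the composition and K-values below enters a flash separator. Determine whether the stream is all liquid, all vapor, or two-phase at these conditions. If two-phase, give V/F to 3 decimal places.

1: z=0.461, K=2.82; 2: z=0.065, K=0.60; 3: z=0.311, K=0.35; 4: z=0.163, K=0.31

ΣzᵢKᵢ = 1.498; Σzᵢ/Kᵢ = 1.686.
Both exceed 1, so a two-phase solution exists.
Let ψ = V/F and solve Σ zᵢ(Kᵢ−1)/(1+ψ(Kᵢ−1)) = 0.
Newton iteration, ψ⁰ = 0.5:
  ψ = 0.500: g = -0.0644, g' = -0.904 → ψ = 0.429
Converged at ψ = 0.429.

two-phase, V/F = 0.429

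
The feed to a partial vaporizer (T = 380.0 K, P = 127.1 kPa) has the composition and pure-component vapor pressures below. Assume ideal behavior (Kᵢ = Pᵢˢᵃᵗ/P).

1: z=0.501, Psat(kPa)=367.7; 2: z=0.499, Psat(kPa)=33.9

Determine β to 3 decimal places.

β = 0.420

Raoult's law: Kᵢ = Pᵢˢᵃᵗ/P = Pᵢˢᵃᵗ/127.1.
  K_1 = 367.7/127.1 = 2.89300, K_2 = 33.9/127.1 = 0.26672
Material balance + equilibrium reduce to Σ zᵢ(Kᵢ−1)/(1+β(Kᵢ−1)) = 0.
g(0) = ΣzᵢKᵢ − 1 = 0.582 and g(1) = 1 − Σzᵢ/Kᵢ = -1.044, so a root lies in (0, 1).
Newton–Raphson from β = 0.5:
  β = 0.500: g = -0.0905, g' = -1.143 → β = 0.421
  β = 0.421: g = -0.0013, g' = -1.117 → β = 0.420
Converged at β = 0.420.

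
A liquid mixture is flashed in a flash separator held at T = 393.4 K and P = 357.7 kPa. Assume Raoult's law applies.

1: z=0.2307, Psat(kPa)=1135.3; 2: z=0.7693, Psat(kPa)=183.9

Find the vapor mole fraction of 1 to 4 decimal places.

y_1 = 0.5798

Raoult's law: Kᵢ = Pᵢˢᵃᵗ/P = Pᵢˢᵃᵗ/357.7.
  K_1 = 1135.3/357.7 = 3.173889, K_2 = 183.9/357.7 = 0.514118
Let β = V/F and solve Σ zᵢ(Kᵢ−1)/(1+β(Kᵢ−1)) = 0.
Check two-phase: ΣzᵢKᵢ = 1.1277 > 1 and Σzᵢ/Kᵢ = 1.5690 > 1, so g(0) = 0.1277 > 0 and g(1) = -0.5690 < 0.
Binary case is linear: z₁(K₁−1)(1+β(K₂−1)) + z₂(K₂−1)(1+β(K₁−1)) = 0
⇒ β = [z₁(K₁−1)+z₂(K₂−1)] / [−(K₁−1)(K₂−1)] = 0.12773/1.05625 = 0.1209
Compositions from xᵢ = zᵢ/(1+β(Kᵢ−1)), yᵢ = Kᵢxᵢ:
  1: x = 0.1827, y = 0.5798
  2: x = 0.8173, y = 0.4202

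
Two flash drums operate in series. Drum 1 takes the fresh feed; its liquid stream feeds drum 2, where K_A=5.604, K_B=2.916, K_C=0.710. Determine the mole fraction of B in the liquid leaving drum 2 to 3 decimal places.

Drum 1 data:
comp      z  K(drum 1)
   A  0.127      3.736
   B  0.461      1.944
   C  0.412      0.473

Drum 1:
Material balance + equilibrium reduce to Σ zᵢ(Kᵢ−1)/(1+ψ₁(Kᵢ−1)) = 0.
Check two-phase: ΣzᵢKᵢ = 1.566 > 1 and Σzᵢ/Kᵢ = 1.142 > 1, so g(0) = 0.566 > 0 and g(1) = -0.142 < 0.
Newton iteration, ψ₁⁰ = 0.36:
  ψ₁ = 0.360: g = 0.2319, g' = -0.644 → ψ₁ = 0.720
  ψ₁ = 0.720: g = 0.0263, g' = -0.551 → ψ₁ = 0.768
  ψ₁ = 0.768: g = -0.0002, g' = -0.560 → ψ₁ = 0.767
Converged at ψ₁ = 0.767.
Drum-1 compositions:
  A: x = 0.041, y = 0.153
  B: x = 0.267, y = 0.520
  C: x = 0.692, y = 0.327
Drum-2 feed = drum-1 liquid: z₂ = (0.0410, 0.2674, 0.6917).
Drum 2:
Material balance + equilibrium reduce to Σ zᵢ(Kᵢ−1)/(1+ψ₂(Kᵢ−1)) = 0.
Check two-phase: ΣzᵢKᵢ = 1.500 > 1 and Σzᵢ/Kᵢ = 1.073 > 1, so g(0) = 0.500 > 0 and g(1) = -0.073 < 0.
Iterate (Newton) starting at ψ₂ = 0.5:
  ψ₂ = 0.500: g = 0.0842, g' = -0.415 → ψ₂ = 0.703
  ψ₂ = 0.703: g = 0.0110, g' = -0.318 → ψ₂ = 0.737
  ψ₂ = 0.737: g = 0.0002, g' = -0.308 → ψ₂ = 0.738
Converged at ψ₂ = 0.738.
  A: x = 0.009, y = 0.052
  B: x = 0.111, y = 0.323
  C: x = 0.880, y = 0.625

x_B (drum 2) = 0.111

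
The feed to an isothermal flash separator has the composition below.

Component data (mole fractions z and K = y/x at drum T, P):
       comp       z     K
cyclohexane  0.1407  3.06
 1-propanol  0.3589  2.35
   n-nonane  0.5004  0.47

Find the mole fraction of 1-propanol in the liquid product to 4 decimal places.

Let ψ = V/F and solve Σ zᵢ(Kᵢ−1)/(1+ψ(Kᵢ−1)) = 0.
g(0) = ΣzᵢKᵢ − 1 = 0.5091 and g(1) = 1 − Σzᵢ/Kᵢ = -0.2634, so a root lies in (0, 1).
Newton iteration, ψ⁰ = 0.59:
  ψ = 0.5900: g = 0.01465, g' = -0.6219 → ψ = 0.6136
Converged at ψ = 0.6136.
Compositions from xᵢ = zᵢ/(1+ψ(Kᵢ−1)), yᵢ = Kᵢxᵢ:
  cyclohexane: x = 0.0621, y = 0.1902
  1-propanol: x = 0.1963, y = 0.4613
  n-nonane: x = 0.7416, y = 0.3485

x_1-propanol = 0.1963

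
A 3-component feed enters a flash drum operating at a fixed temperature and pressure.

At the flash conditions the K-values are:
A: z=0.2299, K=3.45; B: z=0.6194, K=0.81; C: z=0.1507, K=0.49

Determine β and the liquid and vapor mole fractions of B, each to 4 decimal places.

β = 0.5548, x_B = 0.6924, y_B = 0.5608

Material balance + equilibrium reduce to Σ zᵢ(Kᵢ−1)/(1+β(Kᵢ−1)) = 0.
g(0) = ΣzᵢKᵢ − 1 = 0.3687 and g(1) = 1 − Σzᵢ/Kᵢ = -0.1389, so a root lies in (0, 1).
Newton–Raphson from β = 0.5:
  β = 0.5000: g = 0.01994, g' = -0.3767 → β = 0.5530
  β = 0.5530: g = 0.00066, g' = -0.3528 → β = 0.5548
Converged at β = 0.5548.
Compositions from xᵢ = zᵢ/(1+β(Kᵢ−1)), yᵢ = Kᵢxᵢ:
  A: x = 0.0974, y = 0.3362
  B: x = 0.6924, y = 0.5608
  C: x = 0.2102, y = 0.1030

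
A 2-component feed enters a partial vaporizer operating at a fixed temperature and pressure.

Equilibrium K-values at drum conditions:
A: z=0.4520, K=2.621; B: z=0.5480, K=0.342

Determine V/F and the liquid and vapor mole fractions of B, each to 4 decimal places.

V/F = 0.3489, x_B = 0.7113, y_B = 0.2433

Material balance + equilibrium reduce to Σ zᵢ(Kᵢ−1)/(1+V/F(Kᵢ−1)) = 0.
Feasibility: ΣzᵢKᵢ = 1.3721, Σzᵢ/Kᵢ = 1.7748 — both > 1, two phases present.
Newton–Raphson from V/F = 0.5:
  V/F = 0.5000: g = -0.13269, g' = -0.8893 → V/F = 0.3508
  V/F = 0.3508: g = -0.00170, g' = -0.8837 → V/F = 0.3489
Converged at V/F = 0.3489.
Compositions from xᵢ = zᵢ/(1+V/F(Kᵢ−1)), yᵢ = Kᵢxᵢ:
  A: x = 0.2887, y = 0.7567
  B: x = 0.7113, y = 0.2433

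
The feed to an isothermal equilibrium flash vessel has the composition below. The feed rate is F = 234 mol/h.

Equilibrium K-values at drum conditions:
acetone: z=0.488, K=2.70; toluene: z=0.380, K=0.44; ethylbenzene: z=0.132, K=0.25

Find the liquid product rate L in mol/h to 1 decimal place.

L = 118.6 mol/h

Newton–Raphson from ψ = 0.69:
  ψ = 0.690: g = -0.1702, g' = -0.934 → ψ = 0.508
  ψ = 0.508: g = -0.0120, g' = -0.833 → ψ = 0.493
Converged at ψ = 0.493.
Then V = ψ·F = 0.4934·234 = 115.4 mol/h and L = F − V = 118.6 mol/h.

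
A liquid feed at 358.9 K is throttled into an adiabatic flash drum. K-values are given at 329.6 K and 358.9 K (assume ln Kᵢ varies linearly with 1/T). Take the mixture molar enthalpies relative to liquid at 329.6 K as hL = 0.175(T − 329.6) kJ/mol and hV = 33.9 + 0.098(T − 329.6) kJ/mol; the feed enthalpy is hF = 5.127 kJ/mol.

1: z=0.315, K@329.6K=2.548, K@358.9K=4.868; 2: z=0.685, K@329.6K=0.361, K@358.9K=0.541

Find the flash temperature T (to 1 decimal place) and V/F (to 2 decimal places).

Adiabatic flash: solve Rachford–Rice at each trial T, then check hF = ψ·hV(T) + (1−ψ)·hL(T).
  T = 329.6 K: K = (2.548, 0.361), RR gives ψ = 0.050, H_out = 1.710 kJ/mol
  T = 358.9 K: K = (4.868, 0.541), RR gives ψ = 0.509, H_out = 21.240 kJ/mol
  T = 344.2 K: K = (3.567, 0.445), RR gives ψ = 0.301, H_out = 12.425 kJ/mol
  T = 336.9 K: K = (3.026, 0.402), RR gives ψ = 0.189, H_out = 7.563 kJ/mol
  T = 333.2 K: K = (2.776, 0.381), RR gives ψ = 0.123, H_out = 4.767 kJ/mol
  T = 335.0 K: K = (2.895, 0.391), RR gives ψ = 0.156, H_out = 6.164 kJ/mol
Linear interpolation between T = 333.2 (H_out = 4.767) and T = 335.0 (H_out = 6.164) on hF = 5.127 gives T ≈ 333.7 K, at which ψ = 0.13.

T = 333.7 K, V/F = 0.13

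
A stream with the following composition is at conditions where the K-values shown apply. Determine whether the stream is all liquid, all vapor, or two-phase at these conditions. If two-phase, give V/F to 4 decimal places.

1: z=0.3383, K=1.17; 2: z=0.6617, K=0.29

ΣzᵢKᵢ = 0.5877; Σzᵢ/Kᵢ = 2.5709.
Since ΣzᵢKᵢ < 1 the mixture is below its bubble point — single liquid phase.

all liquid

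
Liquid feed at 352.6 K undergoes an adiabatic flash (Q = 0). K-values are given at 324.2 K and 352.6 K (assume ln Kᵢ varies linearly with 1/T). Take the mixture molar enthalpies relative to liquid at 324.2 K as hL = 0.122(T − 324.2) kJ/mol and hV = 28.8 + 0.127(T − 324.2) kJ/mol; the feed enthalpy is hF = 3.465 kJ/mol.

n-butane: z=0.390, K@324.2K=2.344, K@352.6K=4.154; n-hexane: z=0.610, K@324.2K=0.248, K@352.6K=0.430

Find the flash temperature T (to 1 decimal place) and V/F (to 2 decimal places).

T = 326.5 K, V/F = 0.11

Adiabatic flash: solve Rachford–Rice at each trial T, then check hF = ψ·hV(T) + (1−ψ)·hL(T).
  T = 324.2 K: K = (2.344, 0.248), RR gives ψ = 0.065, H_out = 1.865 kJ/mol
  T = 352.6 K: K = (4.154, 0.430), RR gives ψ = 0.491, H_out = 17.670 kJ/mol
  T = 338.4 K: K = (3.158, 0.330), RR gives ψ = 0.300, H_out = 10.386 kJ/mol
  T = 331.3 K: K = (2.729, 0.287), RR gives ψ = 0.194, H_out = 6.471 kJ/mol
  T = 327.8 K: K = (2.534, 0.267), RR gives ψ = 0.135, H_out = 4.321 kJ/mol
  T = 326.0 K: K = (2.438, 0.258), RR gives ψ = 0.101, H_out = 3.130 kJ/mol
Linear interpolation between T = 326.0 (H_out = 3.130) and T = 327.8 (H_out = 4.321) on hF = 3.465 gives T ≈ 326.5 K, at which ψ = 0.11.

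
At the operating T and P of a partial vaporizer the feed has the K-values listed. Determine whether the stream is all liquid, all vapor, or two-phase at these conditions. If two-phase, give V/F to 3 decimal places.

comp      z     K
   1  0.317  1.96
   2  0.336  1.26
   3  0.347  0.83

all vapor

ΣzᵢKᵢ = 1.333; Σzᵢ/Kᵢ = 0.846.
Since Σzᵢ/Kᵢ < 1 the mixture is above its dew point — single vapor phase.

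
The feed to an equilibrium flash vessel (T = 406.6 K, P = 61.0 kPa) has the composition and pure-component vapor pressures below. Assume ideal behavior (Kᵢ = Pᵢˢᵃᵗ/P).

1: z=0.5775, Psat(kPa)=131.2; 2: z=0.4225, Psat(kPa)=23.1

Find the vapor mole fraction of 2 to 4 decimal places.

Raoult's law: Kᵢ = Pᵢˢᵃᵗ/P = Pᵢˢᵃᵗ/61.0.
  K_1 = 131.2/61.0 = 2.150820, K_2 = 23.1/61.0 = 0.378689
Material balance + equilibrium reduce to Σ zᵢ(Kᵢ−1)/(1+V/F(Kᵢ−1)) = 0.
Feasibility: ΣzᵢKᵢ = 1.4021, Σzᵢ/Kᵢ = 1.3842 — both > 1, two phases present.
Binary case is linear: z₁(K₁−1)(1+V/F(K₂−1)) + z₂(K₂−1)(1+V/F(K₁−1)) = 0
⇒ V/F = [z₁(K₁−1)+z₂(K₂−1)] / [−(K₁−1)(K₂−1)] = 0.40209/0.71502 = 0.5624
Compositions from xᵢ = zᵢ/(1+V/F(Kᵢ−1)), yᵢ = Kᵢxᵢ:
  1: x = 0.3506, y = 0.7541
  2: x = 0.6494, y = 0.2459

y_2 = 0.2459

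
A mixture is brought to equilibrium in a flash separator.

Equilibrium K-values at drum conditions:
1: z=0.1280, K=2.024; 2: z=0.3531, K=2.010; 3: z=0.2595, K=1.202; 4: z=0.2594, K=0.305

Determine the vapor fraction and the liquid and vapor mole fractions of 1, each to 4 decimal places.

Let ψ = V/F and solve Σ zᵢ(Kᵢ−1)/(1+ψ(Kᵢ−1)) = 0.
Feasibility: ΣzᵢKᵢ = 1.3598, Σzᵢ/Kᵢ = 1.3053 — both > 1, two phases present.
Newton iteration, ψ⁰ = 0.5:
  ψ = 0.5000: g = 0.09497, g' = -0.5208 → ψ = 0.6824
  ψ = 0.6824: g = -0.00855, g' = -0.6342 → ψ = 0.6689
  ψ = 0.6689: g = -0.00009, g' = -0.6213 → ψ = 0.6687
Converged at ψ = 0.6687.
Compositions from xᵢ = zᵢ/(1+ψ(Kᵢ−1)), yᵢ = Kᵢxᵢ:
  1: x = 0.0760, y = 0.1538
  2: x = 0.2108, y = 0.4236
  3: x = 0.2286, y = 0.2748
  4: x = 0.4847, y = 0.1478

ψ = 0.6687, x_1 = 0.0760, y_1 = 0.1538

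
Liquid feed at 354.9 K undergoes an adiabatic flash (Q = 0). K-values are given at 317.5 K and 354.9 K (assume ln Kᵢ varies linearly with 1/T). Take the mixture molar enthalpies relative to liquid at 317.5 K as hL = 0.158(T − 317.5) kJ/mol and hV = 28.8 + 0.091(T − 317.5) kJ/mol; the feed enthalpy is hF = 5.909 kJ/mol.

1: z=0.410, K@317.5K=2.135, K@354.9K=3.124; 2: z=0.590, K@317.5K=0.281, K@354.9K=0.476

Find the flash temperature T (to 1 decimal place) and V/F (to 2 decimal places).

Adiabatic flash: solve Rachford–Rice at each trial T, then check hF = ψ·hV(T) + (1−ψ)·hL(T).
  T = 317.5 K: K = (2.135, 0.281), RR gives ψ = 0.050, H_out = 1.452 kJ/mol
  T = 354.9 K: K = (3.124, 0.476), RR gives ψ = 0.505, H_out = 19.179 kJ/mol
  T = 336.2 K: K = (2.610, 0.371), RR gives ψ = 0.286, H_out = 10.820 kJ/mol
  T = 326.9 K: K = (2.369, 0.324), RR gives ψ = 0.176, H_out = 6.439 kJ/mol
  T = 322.2 K: K = (2.251, 0.302), RR gives ψ = 0.116, H_out = 4.041 kJ/mol
  T = 324.5 K: K = (2.308, 0.313), RR gives ψ = 0.146, H_out = 5.235 kJ/mol
Linear interpolation between T = 324.5 (H_out = 5.235) and T = 326.9 (H_out = 6.439) on hF = 5.909 gives T ≈ 325.8 K, at which ψ = 0.16.

T = 325.8 K, V/F = 0.16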